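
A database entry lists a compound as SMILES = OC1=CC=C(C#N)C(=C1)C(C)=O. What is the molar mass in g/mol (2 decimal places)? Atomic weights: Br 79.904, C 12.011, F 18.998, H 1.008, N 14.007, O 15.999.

161.16 g/mol

First, the molecular formula is C9H7NO2 (counting implicit H from valence).
  C: 9 × 12.011 = 108.099
  H: 7 × 1.008 = 7.056
  N: 1 × 14.007 = 14.007
  O: 2 × 15.999 = 31.998
Sum: 9×12.011 + 7×1.008 + 1×14.007 + 2×15.999 = 161.160 → 161.16 g/mol.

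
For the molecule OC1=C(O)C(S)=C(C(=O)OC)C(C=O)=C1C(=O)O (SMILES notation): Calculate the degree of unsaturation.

7

Molecular formula: C10H8O7S.
DoU = (2C + 2 + N − H − X) / 2, where X is the halogen count and O/S are ignored.
    = (2·10 + 2 + 0 − 8 − 0) / 2 = 14 / 2 = 7.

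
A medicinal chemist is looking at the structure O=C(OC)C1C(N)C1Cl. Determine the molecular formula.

Walk through each heavy atom and fill implicit hydrogens from standard valence (C 4, N 3, O 2, S 2, halogen 1):
  atom 1: O, bond orders sum to 2 (valence 2) → 0 H
  atom 2: C, bond orders sum to 4 (valence 4) → 0 H
  atom 3: O, bond orders sum to 2 (valence 2) → 0 H
  atom 4: C, bond orders sum to 1 (valence 4) → 3 H
  atom 5: C, bond orders sum to 3 (valence 4) → 1 H
  atom 6: C, bond orders sum to 3 (valence 4) → 1 H
  atom 7: N, bond orders sum to 1 (valence 3) → 2 H
  atom 8: C, bond orders sum to 3 (valence 4) → 1 H
  atom 9: Cl (halogen, monovalent) → 0 H
Totals → C:5, H:8, Cl:1, N:1, O:2.

C5H8ClNO2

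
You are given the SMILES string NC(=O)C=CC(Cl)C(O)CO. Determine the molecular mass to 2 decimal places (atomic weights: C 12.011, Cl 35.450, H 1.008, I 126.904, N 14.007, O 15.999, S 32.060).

179.60 g/mol

First, the molecular formula is C6H10ClNO3 (counting implicit H from valence).
  C: 6 × 12.011 = 72.066
  Cl: 1 × 35.450 = 35.450
  H: 10 × 1.008 = 10.080
  N: 1 × 14.007 = 14.007
  O: 3 × 15.999 = 47.997
Sum: 6×12.011 + 1×35.450 + 10×1.008 + 1×14.007 + 3×15.999 = 179.600 → 179.60 g/mol.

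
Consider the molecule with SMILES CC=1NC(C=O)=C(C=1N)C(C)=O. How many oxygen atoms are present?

Scan the SMILES for O atoms (remember two-letter symbols like Cl and Br are single atoms).
Oxygen count: 2.

2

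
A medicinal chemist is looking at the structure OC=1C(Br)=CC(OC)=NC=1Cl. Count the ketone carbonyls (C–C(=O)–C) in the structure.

0

Scan the SMILES for the ketone motif — none present.
Groups that are present: 1 ether, 1 hydroxyl.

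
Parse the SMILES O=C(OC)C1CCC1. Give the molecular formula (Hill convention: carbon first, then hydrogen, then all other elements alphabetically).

C6H10O2

Walk through each heavy atom and fill implicit hydrogens from standard valence (C 4, N 3, O 2, S 2, halogen 1):
  atom 1: O, bond orders sum to 2 (valence 2) → 0 H
  atom 2: C, bond orders sum to 4 (valence 4) → 0 H
  atom 3: O, bond orders sum to 2 (valence 2) → 0 H
  atom 4: C, bond orders sum to 1 (valence 4) → 3 H
  atom 5: C, bond orders sum to 3 (valence 4) → 1 H
  atom 6: C, bond orders sum to 2 (valence 4) → 2 H
  atom 7: C, bond orders sum to 2 (valence 4) → 2 H
  atom 8: C, bond orders sum to 2 (valence 4) → 2 H
Totals → C:6, H:10, O:2.
In Hill order: C6H10O2.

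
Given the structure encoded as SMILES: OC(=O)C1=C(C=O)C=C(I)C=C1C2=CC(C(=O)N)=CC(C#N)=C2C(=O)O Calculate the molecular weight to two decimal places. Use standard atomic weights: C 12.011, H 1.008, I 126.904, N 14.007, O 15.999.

464.17 g/mol

First, the molecular formula is C17H9IN2O6 (counting implicit H from valence).
  C: 17 × 12.011 = 204.187
  H: 9 × 1.008 = 9.072
  I: 1 × 126.904 = 126.904
  N: 2 × 14.007 = 28.014
  O: 6 × 15.999 = 95.994
Sum: 17×12.011 + 9×1.008 + 1×126.904 + 2×14.007 + 6×15.999 = 464.171 → 464.17 g/mol.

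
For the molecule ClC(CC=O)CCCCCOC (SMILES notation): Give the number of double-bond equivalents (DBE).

1

Molecular formula: C9H17ClO2.
DoU = (2C + 2 + N − H − X) / 2, where X is the halogen count and O/S are ignored.
    = (2·9 + 2 + 0 − 17 − 1) / 2 = 2 / 2 = 1.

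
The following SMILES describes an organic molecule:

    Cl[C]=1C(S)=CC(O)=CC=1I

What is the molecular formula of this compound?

Walk through each heavy atom and fill implicit hydrogens from standard valence (C 4, N 3, O 2, S 2, halogen 1):
  atom 1: Cl (halogen, monovalent) → 0 H
  atom 2: C with explicit H count 0
  atom 3: C, bond orders sum to 4 (valence 4) → 0 H
  atom 4: S, bond orders sum to 1 (valence 2) → 1 H
  atom 5: C, bond orders sum to 3 (valence 4) → 1 H
  atom 6: C, bond orders sum to 4 (valence 4) → 0 H
  atom 7: O, bond orders sum to 1 (valence 2) → 1 H
  atom 8: C, bond orders sum to 3 (valence 4) → 1 H
  atom 9: C, bond orders sum to 4 (valence 4) → 0 H
  atom 10: I (halogen, monovalent) → 0 H
Totals → C:6, H:4, Cl:1, I:1, O:1, S:1.

C6H4ClIOS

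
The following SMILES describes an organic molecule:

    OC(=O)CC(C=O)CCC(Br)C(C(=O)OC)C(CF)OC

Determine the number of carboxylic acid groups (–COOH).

The carboxylic acid motif appears at heavy-atom position 2 in the SMILES.
Other groups present: 1 aldehyde, 1 ester, 1 ether.
Carboxylic acid count: 1.

1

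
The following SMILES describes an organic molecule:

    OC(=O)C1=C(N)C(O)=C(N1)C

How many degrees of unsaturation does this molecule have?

4

Degree of unsaturation = (number of rings) + (number of π bonds).
Ring closures in the SMILES: 1.
π bonds: 3 double bonds (each 1 DoU) → 3 DoU from unsaturation.
Total DoU = 1 + 3 = 4.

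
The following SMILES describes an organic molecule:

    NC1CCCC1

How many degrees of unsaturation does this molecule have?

Degree of unsaturation = (number of rings) + (number of π bonds).
Ring closures in the SMILES: 1.
π bonds: none → 0 DoU from unsaturation.
Total DoU = 1 + 0 = 1.

1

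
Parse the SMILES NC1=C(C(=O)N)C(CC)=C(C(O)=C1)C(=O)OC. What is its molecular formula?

Walk through each heavy atom and fill implicit hydrogens from standard valence (C 4, N 3, O 2, S 2, halogen 1):
  atom 1: N, bond orders sum to 1 (valence 3) → 2 H
  atom 2: C, bond orders sum to 4 (valence 4) → 0 H
  atom 3: C, bond orders sum to 4 (valence 4) → 0 H
  atom 4: C, bond orders sum to 4 (valence 4) → 0 H
  atom 5: O, bond orders sum to 2 (valence 2) → 0 H
  atom 6: N, bond orders sum to 1 (valence 3) → 2 H
  atom 7: C, bond orders sum to 4 (valence 4) → 0 H
  atom 8: C, bond orders sum to 2 (valence 4) → 2 H
  atom 9: C, bond orders sum to 1 (valence 4) → 3 H
  atom 10: C, bond orders sum to 4 (valence 4) → 0 H
  atom 11: C, bond orders sum to 4 (valence 4) → 0 H
  atom 12: O, bond orders sum to 1 (valence 2) → 1 H
  atom 13: C, bond orders sum to 3 (valence 4) → 1 H
  atom 14: C, bond orders sum to 4 (valence 4) → 0 H
  atom 15: O, bond orders sum to 2 (valence 2) → 0 H
  atom 16: O, bond orders sum to 2 (valence 2) → 0 H
  atom 17: C, bond orders sum to 1 (valence 4) → 3 H
Totals → C:11, H:14, N:2, O:4.

C11H14N2O4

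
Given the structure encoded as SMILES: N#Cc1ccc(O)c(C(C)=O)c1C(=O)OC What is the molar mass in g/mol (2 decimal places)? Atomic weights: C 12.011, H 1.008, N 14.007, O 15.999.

219.20 g/mol

First, the molecular formula is C11H9NO4 (counting implicit H from valence).
  C: 11 × 12.011 = 132.121
  H: 9 × 1.008 = 9.072
  N: 1 × 14.007 = 14.007
  O: 4 × 15.999 = 63.996
Sum: 11×12.011 + 9×1.008 + 1×14.007 + 4×15.999 = 219.196 → 219.20 g/mol.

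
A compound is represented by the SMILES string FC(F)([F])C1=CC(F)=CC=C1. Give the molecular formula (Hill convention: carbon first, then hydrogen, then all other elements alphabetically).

C7H4F4

Walk through each heavy atom and fill implicit hydrogens from standard valence (C 4, N 3, O 2, S 2, halogen 1):
  atom 1: F (halogen, monovalent) → 0 H
  atom 2: C, bond orders sum to 4 (valence 4) → 0 H
  atom 3: F (halogen, monovalent) → 0 H
  atom 4: F with explicit H count 0
  atom 5: C, bond orders sum to 4 (valence 4) → 0 H
  atom 6: C, bond orders sum to 3 (valence 4) → 1 H
  atom 7: C, bond orders sum to 4 (valence 4) → 0 H
  atom 8: F (halogen, monovalent) → 0 H
  atom 9: C, bond orders sum to 3 (valence 4) → 1 H
  atom 10: C, bond orders sum to 3 (valence 4) → 1 H
  atom 11: C, bond orders sum to 3 (valence 4) → 1 H
Totals → C:7, H:4, F:4.
In Hill order: C7H4F4.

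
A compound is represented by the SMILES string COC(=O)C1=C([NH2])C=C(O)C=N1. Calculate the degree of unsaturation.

Molecular formula: C7H8N2O3.
DoU = (2C + 2 + N − H − X) / 2, where X is the halogen count and O/S are ignored.
    = (2·7 + 2 + 2 − 8 − 0) / 2 = 10 / 2 = 5.

5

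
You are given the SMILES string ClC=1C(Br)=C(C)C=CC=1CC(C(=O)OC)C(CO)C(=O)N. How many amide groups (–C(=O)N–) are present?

The amide motif appears at heavy-atom position 19 in the SMILES.
Other groups present: 1 ester, 1 hydroxyl.
Amide count: 1.

1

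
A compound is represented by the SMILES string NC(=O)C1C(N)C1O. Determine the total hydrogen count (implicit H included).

8

Walk through each heavy atom and fill implicit hydrogens from standard valence (C 4, N 3, O 2, S 2, halogen 1):
  atom 1: N, bond orders sum to 1 (valence 3) → 2 H
  atom 2: C, bond orders sum to 4 (valence 4) → 0 H
  atom 3: O, bond orders sum to 2 (valence 2) → 0 H
  atom 4: C, bond orders sum to 3 (valence 4) → 1 H
  atom 5: C, bond orders sum to 3 (valence 4) → 1 H
  atom 6: N, bond orders sum to 1 (valence 3) → 2 H
  atom 7: C, bond orders sum to 3 (valence 4) → 1 H
  atom 8: O, bond orders sum to 1 (valence 2) → 1 H
Total hydrogens: 8.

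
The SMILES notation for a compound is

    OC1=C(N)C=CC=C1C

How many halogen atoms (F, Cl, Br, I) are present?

Scan the SMILES for the halogen motif — none present.
Groups that are present: 1 hydroxyl, 1 primary amine.

0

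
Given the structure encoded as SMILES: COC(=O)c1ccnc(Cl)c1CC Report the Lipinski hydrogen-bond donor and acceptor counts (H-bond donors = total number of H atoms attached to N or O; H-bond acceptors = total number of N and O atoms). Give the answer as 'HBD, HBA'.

Donors: find every N or O and count the H atoms it carries.
  atom 2 (O): bond orders sum to 2 → 0 H
  atom 4 (O): bond orders sum to 2 → 0 H
  atom 8 (N): bond orders sum to 3 → 0 H
Lipinski HBD = 0.
Acceptors: N atoms = 1, O atoms = 2 → HBA = 3.

0, 3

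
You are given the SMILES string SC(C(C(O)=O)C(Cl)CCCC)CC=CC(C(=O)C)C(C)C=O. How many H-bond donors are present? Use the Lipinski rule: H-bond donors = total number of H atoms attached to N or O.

1

Donors: find every N or O and count the H atoms it carries.
  atom 5 (O): bond orders sum to 1 → 1 H
  atom 6 (O): bond orders sum to 2 → 0 H
  atom 18 (O): bond orders sum to 2 → 0 H
  atom 23 (O): bond orders sum to 2 → 0 H
Lipinski HBD = 1.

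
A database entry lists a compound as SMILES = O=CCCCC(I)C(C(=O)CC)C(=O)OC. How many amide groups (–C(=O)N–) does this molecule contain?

Scan the SMILES for the amide motif — none present.
Groups that are present: 1 aldehyde, 1 ester, 1 ketone.

0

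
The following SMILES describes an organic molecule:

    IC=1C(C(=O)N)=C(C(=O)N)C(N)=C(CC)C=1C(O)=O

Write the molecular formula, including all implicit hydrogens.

C11H12IN3O4

Walk through each heavy atom and fill implicit hydrogens from standard valence (C 4, N 3, O 2, S 2, halogen 1):
  atom 1: I (halogen, monovalent) → 0 H
  atom 2: C, bond orders sum to 4 (valence 4) → 0 H
  atom 3: C, bond orders sum to 4 (valence 4) → 0 H
  atom 4: C, bond orders sum to 4 (valence 4) → 0 H
  atom 5: O, bond orders sum to 2 (valence 2) → 0 H
  atom 6: N, bond orders sum to 1 (valence 3) → 2 H
  atom 7: C, bond orders sum to 4 (valence 4) → 0 H
  atom 8: C, bond orders sum to 4 (valence 4) → 0 H
  atom 9: O, bond orders sum to 2 (valence 2) → 0 H
  atom 10: N, bond orders sum to 1 (valence 3) → 2 H
  atom 11: C, bond orders sum to 4 (valence 4) → 0 H
  atom 12: N, bond orders sum to 1 (valence 3) → 2 H
  atom 13: C, bond orders sum to 4 (valence 4) → 0 H
  atom 14: C, bond orders sum to 2 (valence 4) → 2 H
  atom 15: C, bond orders sum to 1 (valence 4) → 3 H
  atom 16: C, bond orders sum to 4 (valence 4) → 0 H
  atom 17: C, bond orders sum to 4 (valence 4) → 0 H
  atom 18: O, bond orders sum to 1 (valence 2) → 1 H
  atom 19: O, bond orders sum to 2 (valence 2) → 0 H
Totals → C:11, H:12, I:1, N:3, O:4.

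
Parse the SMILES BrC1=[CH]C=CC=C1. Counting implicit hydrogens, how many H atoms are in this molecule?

5

Walk through each heavy atom and fill implicit hydrogens from standard valence (C 4, N 3, O 2, S 2, halogen 1):
  atom 1: Br (halogen, monovalent) → 0 H
  atom 2: C, bond orders sum to 4 (valence 4) → 0 H
  atom 3: C with explicit H count 1
  atom 4: C, bond orders sum to 3 (valence 4) → 1 H
  atom 5: C, bond orders sum to 3 (valence 4) → 1 H
  atom 6: C, bond orders sum to 3 (valence 4) → 1 H
  atom 7: C, bond orders sum to 3 (valence 4) → 1 H
Total hydrogens: 5.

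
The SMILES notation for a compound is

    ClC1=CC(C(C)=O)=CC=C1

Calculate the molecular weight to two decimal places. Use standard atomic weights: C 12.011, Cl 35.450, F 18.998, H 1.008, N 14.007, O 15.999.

First, the molecular formula is C8H7ClO (counting implicit H from valence).
  C: 8 × 12.011 = 96.088
  Cl: 1 × 35.450 = 35.450
  H: 7 × 1.008 = 7.056
  O: 1 × 15.999 = 15.999
Sum: 8×12.011 + 1×35.450 + 7×1.008 + 1×15.999 = 154.593 → 154.59 g/mol.

154.59 g/mol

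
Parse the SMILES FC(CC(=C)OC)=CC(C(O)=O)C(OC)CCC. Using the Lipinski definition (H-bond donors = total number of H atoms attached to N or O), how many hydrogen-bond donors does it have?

Donors: find every N or O and count the H atoms it carries.
  atom 6 (O): bond orders sum to 2 → 0 H
  atom 11 (O): bond orders sum to 1 → 1 H
  atom 12 (O): bond orders sum to 2 → 0 H
  atom 14 (O): bond orders sum to 2 → 0 H
Lipinski HBD = 1.

1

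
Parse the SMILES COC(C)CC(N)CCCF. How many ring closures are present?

In SMILES, each pair of matching ring-closure digits denotes one ring-closing bond; the number of such bonds equals the number of independent rings.
Ring-closure bonds here: 0.

0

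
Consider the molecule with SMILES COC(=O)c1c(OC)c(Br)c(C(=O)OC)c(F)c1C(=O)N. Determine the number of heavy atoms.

Every atom symbol written in the SMILES (organic subset) is one heavy atom; implicit H are not written.
Heavy atoms by element → Br:1, C:12, F:1, N:1, O:6.
Total: 21.

21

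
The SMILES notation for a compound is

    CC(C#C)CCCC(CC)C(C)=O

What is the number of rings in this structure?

In SMILES, each pair of matching ring-closure digits denotes one ring-closing bond; the number of such bonds equals the number of independent rings.
Ring-closure bonds here: 0.

0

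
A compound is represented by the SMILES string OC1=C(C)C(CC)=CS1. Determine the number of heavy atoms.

Every atom symbol written in the SMILES (organic subset) is one heavy atom; implicit H are not written.
Heavy atoms by element → C:7, O:1, S:1.
Total: 9.

9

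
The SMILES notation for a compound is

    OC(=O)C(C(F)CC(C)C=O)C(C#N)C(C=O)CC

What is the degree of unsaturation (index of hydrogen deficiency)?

Molecular formula: C13H18FNO4.
DoU = (2C + 2 + N − H − X) / 2, where X is the halogen count and O/S are ignored.
    = (2·13 + 2 + 1 − 18 − 1) / 2 = 10 / 2 = 5.

5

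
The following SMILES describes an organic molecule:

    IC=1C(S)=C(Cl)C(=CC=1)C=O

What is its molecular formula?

Walk through each heavy atom and fill implicit hydrogens from standard valence (C 4, N 3, O 2, S 2, halogen 1):
  atom 1: I (halogen, monovalent) → 0 H
  atom 2: C, bond orders sum to 4 (valence 4) → 0 H
  atom 3: C, bond orders sum to 4 (valence 4) → 0 H
  atom 4: S, bond orders sum to 1 (valence 2) → 1 H
  atom 5: C, bond orders sum to 4 (valence 4) → 0 H
  atom 6: Cl (halogen, monovalent) → 0 H
  atom 7: C, bond orders sum to 4 (valence 4) → 0 H
  atom 8: C, bond orders sum to 3 (valence 4) → 1 H
  atom 9: C, bond orders sum to 3 (valence 4) → 1 H
  atom 10: C, bond orders sum to 3 (valence 4) → 1 H
  atom 11: O, bond orders sum to 2 (valence 2) → 0 H
Totals → C:7, H:4, Cl:1, I:1, O:1, S:1.
In Hill order: C7H4ClIOS.

C7H4ClIOS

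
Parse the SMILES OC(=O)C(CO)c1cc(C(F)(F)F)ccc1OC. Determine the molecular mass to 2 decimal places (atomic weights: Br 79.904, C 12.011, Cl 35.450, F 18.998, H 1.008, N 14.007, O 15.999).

First, the molecular formula is C11H11F3O4 (counting implicit H from valence).
  C: 11 × 12.011 = 132.121
  F: 3 × 18.998 = 56.994
  H: 11 × 1.008 = 11.088
  O: 4 × 15.999 = 63.996
Sum: 11×12.011 + 3×18.998 + 11×1.008 + 4×15.999 = 264.199 → 264.20 g/mol.

264.20 g/mol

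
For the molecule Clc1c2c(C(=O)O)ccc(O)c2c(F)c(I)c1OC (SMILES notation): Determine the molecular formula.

C12H7ClFIO4

Walk through each heavy atom and fill implicit hydrogens from standard valence (C 4, N 3, O 2, S 2, halogen 1); for lowercase aromatic atoms, an aromatic c carries 1 H when it has two neighbours and 0 H with three, and aromatic n carries 0 H:
  atom 1: Cl (halogen, monovalent) → 0 H
  atom 2: aromatic c, 3 neighbours → 0 H
  atom 3: aromatic c, 3 neighbours → 0 H
  atom 4: aromatic c, 3 neighbours → 0 H
  atom 5: C, bond orders sum to 4 (valence 4) → 0 H
  atom 6: O, bond orders sum to 2 (valence 2) → 0 H
  atom 7: O, bond orders sum to 1 (valence 2) → 1 H
  atom 8: aromatic c, 2 neighbours → 1 H
  atom 9: aromatic c, 2 neighbours → 1 H
  atom 10: aromatic c, 3 neighbours → 0 H
  atom 11: O, bond orders sum to 1 (valence 2) → 1 H
  atom 12: aromatic c, 3 neighbours → 0 H
  atom 13: aromatic c, 3 neighbours → 0 H
  atom 14: F (halogen, monovalent) → 0 H
  atom 15: aromatic c, 3 neighbours → 0 H
  atom 16: I (halogen, monovalent) → 0 H
  atom 17: aromatic c, 3 neighbours → 0 H
  atom 18: O, bond orders sum to 2 (valence 2) → 0 H
  atom 19: C, bond orders sum to 1 (valence 4) → 3 H
Totals → C:12, H:7, Cl:1, F:1, I:1, O:4.
In Hill order: C12H7ClFIO4.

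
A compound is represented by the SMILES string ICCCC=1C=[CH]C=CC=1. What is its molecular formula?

C9H11I

Walk through each heavy atom and fill implicit hydrogens from standard valence (C 4, N 3, O 2, S 2, halogen 1):
  atom 1: I (halogen, monovalent) → 0 H
  atom 2: C, bond orders sum to 2 (valence 4) → 2 H
  atom 3: C, bond orders sum to 2 (valence 4) → 2 H
  atom 4: C, bond orders sum to 2 (valence 4) → 2 H
  atom 5: C, bond orders sum to 4 (valence 4) → 0 H
  atom 6: C, bond orders sum to 3 (valence 4) → 1 H
  atom 7: C with explicit H count 1
  atom 8: C, bond orders sum to 3 (valence 4) → 1 H
  atom 9: C, bond orders sum to 3 (valence 4) → 1 H
  atom 10: C, bond orders sum to 3 (valence 4) → 1 H
Totals → C:9, H:11, I:1.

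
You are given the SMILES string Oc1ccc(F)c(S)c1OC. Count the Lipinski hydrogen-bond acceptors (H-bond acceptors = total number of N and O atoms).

N atoms: 0; O atoms: 2.
Lipinski HBA = 0 + 2 = 2.

2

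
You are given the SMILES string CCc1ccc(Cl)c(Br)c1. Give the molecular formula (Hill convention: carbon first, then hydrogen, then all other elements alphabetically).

C8H8BrCl

Walk through each heavy atom and fill implicit hydrogens from standard valence (C 4, N 3, O 2, S 2, halogen 1); for lowercase aromatic atoms, an aromatic c carries 1 H when it has two neighbours and 0 H with three, and aromatic n carries 0 H:
  atom 1: C, bond orders sum to 1 (valence 4) → 3 H
  atom 2: C, bond orders sum to 2 (valence 4) → 2 H
  atom 3: aromatic c, 3 neighbours → 0 H
  atom 4: aromatic c, 2 neighbours → 1 H
  atom 5: aromatic c, 2 neighbours → 1 H
  atom 6: aromatic c, 3 neighbours → 0 H
  atom 7: Cl (halogen, monovalent) → 0 H
  atom 8: aromatic c, 3 neighbours → 0 H
  atom 9: Br (halogen, monovalent) → 0 H
  atom 10: aromatic c, 2 neighbours → 1 H
Totals → C:8, H:8, Br:1, Cl:1.
In Hill order: C8H8BrCl.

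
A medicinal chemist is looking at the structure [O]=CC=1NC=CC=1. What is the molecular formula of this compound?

Walk through each heavy atom and fill implicit hydrogens from standard valence (C 4, N 3, O 2, S 2, halogen 1):
  atom 1: O with explicit H count 0
  atom 2: C, bond orders sum to 3 (valence 4) → 1 H
  atom 3: C, bond orders sum to 4 (valence 4) → 0 H
  atom 4: N, bond orders sum to 2 (valence 3) → 1 H
  atom 5: C, bond orders sum to 3 (valence 4) → 1 H
  atom 6: C, bond orders sum to 3 (valence 4) → 1 H
  atom 7: C, bond orders sum to 3 (valence 4) → 1 H
Totals → C:5, H:5, N:1, O:1.

C5H5NO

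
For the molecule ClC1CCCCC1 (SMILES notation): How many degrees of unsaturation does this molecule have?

Degree of unsaturation = (number of rings) + (number of π bonds).
Ring closures in the SMILES: 1.
π bonds: none → 0 DoU from unsaturation.
Total DoU = 1 + 0 = 1.

1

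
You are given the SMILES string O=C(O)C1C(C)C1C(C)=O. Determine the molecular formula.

C7H10O3

Walk through each heavy atom and fill implicit hydrogens from standard valence (C 4, N 3, O 2, S 2, halogen 1):
  atom 1: O, bond orders sum to 2 (valence 2) → 0 H
  atom 2: C, bond orders sum to 4 (valence 4) → 0 H
  atom 3: O, bond orders sum to 1 (valence 2) → 1 H
  atom 4: C, bond orders sum to 3 (valence 4) → 1 H
  atom 5: C, bond orders sum to 3 (valence 4) → 1 H
  atom 6: C, bond orders sum to 1 (valence 4) → 3 H
  atom 7: C, bond orders sum to 3 (valence 4) → 1 H
  atom 8: C, bond orders sum to 4 (valence 4) → 0 H
  atom 9: C, bond orders sum to 1 (valence 4) → 3 H
  atom 10: O, bond orders sum to 2 (valence 2) → 0 H
Totals → C:7, H:10, O:3.
In Hill order: C7H10O3.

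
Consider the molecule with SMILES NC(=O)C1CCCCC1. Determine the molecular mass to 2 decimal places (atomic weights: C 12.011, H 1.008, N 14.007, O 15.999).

127.19 g/mol

First, the molecular formula is C7H13NO (counting implicit H from valence).
  C: 7 × 12.011 = 84.077
  H: 13 × 1.008 = 13.104
  N: 1 × 14.007 = 14.007
  O: 1 × 15.999 = 15.999
Sum: 7×12.011 + 13×1.008 + 1×14.007 + 1×15.999 = 127.187 → 127.19 g/mol.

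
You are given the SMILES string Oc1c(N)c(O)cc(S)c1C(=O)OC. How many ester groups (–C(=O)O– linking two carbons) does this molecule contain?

The ester motif appears at heavy-atom position 11 in the SMILES.
Other groups present: 2 hydroxyl, 1 primary amine, 1 thiol.
Ester count: 1.

1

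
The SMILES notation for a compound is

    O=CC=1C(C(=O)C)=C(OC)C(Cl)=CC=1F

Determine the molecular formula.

Walk through each heavy atom and fill implicit hydrogens from standard valence (C 4, N 3, O 2, S 2, halogen 1):
  atom 1: O, bond orders sum to 2 (valence 2) → 0 H
  atom 2: C, bond orders sum to 3 (valence 4) → 1 H
  atom 3: C, bond orders sum to 4 (valence 4) → 0 H
  atom 4: C, bond orders sum to 4 (valence 4) → 0 H
  atom 5: C, bond orders sum to 4 (valence 4) → 0 H
  atom 6: O, bond orders sum to 2 (valence 2) → 0 H
  atom 7: C, bond orders sum to 1 (valence 4) → 3 H
  atom 8: C, bond orders sum to 4 (valence 4) → 0 H
  atom 9: O, bond orders sum to 2 (valence 2) → 0 H
  atom 10: C, bond orders sum to 1 (valence 4) → 3 H
  atom 11: C, bond orders sum to 4 (valence 4) → 0 H
  atom 12: Cl (halogen, monovalent) → 0 H
  atom 13: C, bond orders sum to 3 (valence 4) → 1 H
  atom 14: C, bond orders sum to 4 (valence 4) → 0 H
  atom 15: F (halogen, monovalent) → 0 H
Totals → C:10, H:8, Cl:1, F:1, O:3.
In Hill order: C10H8ClFO3.

C10H8ClFO3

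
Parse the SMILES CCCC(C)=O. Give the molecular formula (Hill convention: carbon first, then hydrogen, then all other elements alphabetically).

C5H10O

Walk through each heavy atom and fill implicit hydrogens from standard valence (C 4, N 3, O 2, S 2, halogen 1):
  atom 1: C, bond orders sum to 1 (valence 4) → 3 H
  atom 2: C, bond orders sum to 2 (valence 4) → 2 H
  atom 3: C, bond orders sum to 2 (valence 4) → 2 H
  atom 4: C, bond orders sum to 4 (valence 4) → 0 H
  atom 5: C, bond orders sum to 1 (valence 4) → 3 H
  atom 6: O, bond orders sum to 2 (valence 2) → 0 H
Totals → C:5, H:10, O:1.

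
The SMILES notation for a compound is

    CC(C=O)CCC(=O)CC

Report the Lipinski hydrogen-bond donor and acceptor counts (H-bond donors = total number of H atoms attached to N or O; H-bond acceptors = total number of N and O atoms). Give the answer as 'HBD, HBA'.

0, 2

Donors: find every N or O and count the H atoms it carries.
  atom 4 (O): bond orders sum to 2 → 0 H
  atom 8 (O): bond orders sum to 2 → 0 H
Lipinski HBD = 0.
Acceptors: N atoms = 0, O atoms = 2 → HBA = 2.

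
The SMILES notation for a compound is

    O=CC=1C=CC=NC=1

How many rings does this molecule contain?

1

In SMILES, each pair of matching ring-closure digits denotes one ring-closing bond; the number of such bonds equals the number of independent rings.
Ring-closure bonds here: 1.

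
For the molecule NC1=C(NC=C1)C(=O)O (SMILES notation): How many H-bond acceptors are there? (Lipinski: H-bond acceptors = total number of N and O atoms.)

4

N atoms: 2; O atoms: 2.
Lipinski HBA = 2 + 2 = 4.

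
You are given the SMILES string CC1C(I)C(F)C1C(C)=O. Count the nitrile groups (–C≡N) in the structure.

Scan the SMILES for the nitrile motif — none present.
Groups that are present: 1 ketone.

0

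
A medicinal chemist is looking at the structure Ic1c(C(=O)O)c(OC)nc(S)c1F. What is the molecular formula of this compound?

C7H5FINO3S

Walk through each heavy atom and fill implicit hydrogens from standard valence (C 4, N 3, O 2, S 2, halogen 1); for lowercase aromatic atoms, an aromatic c carries 1 H when it has two neighbours and 0 H with three, and aromatic n carries 0 H:
  atom 1: I (halogen, monovalent) → 0 H
  atom 2: aromatic c, 3 neighbours → 0 H
  atom 3: aromatic c, 3 neighbours → 0 H
  atom 4: C, bond orders sum to 4 (valence 4) → 0 H
  atom 5: O, bond orders sum to 2 (valence 2) → 0 H
  atom 6: O, bond orders sum to 1 (valence 2) → 1 H
  atom 7: aromatic c, 3 neighbours → 0 H
  atom 8: O, bond orders sum to 2 (valence 2) → 0 H
  atom 9: C, bond orders sum to 1 (valence 4) → 3 H
  atom 10: aromatic n, 2 neighbours → 0 H
  atom 11: aromatic c, 3 neighbours → 0 H
  atom 12: S, bond orders sum to 1 (valence 2) → 1 H
  atom 13: aromatic c, 3 neighbours → 0 H
  atom 14: F (halogen, monovalent) → 0 H
Totals → C:7, H:5, F:1, I:1, N:1, O:3, S:1.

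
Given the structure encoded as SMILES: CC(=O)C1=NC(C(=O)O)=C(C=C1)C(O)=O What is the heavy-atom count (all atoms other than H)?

Every atom symbol written in the SMILES (organic subset) is one heavy atom; implicit H are not written.
Heavy atoms by element → C:9, N:1, O:5.
Total: 15.

15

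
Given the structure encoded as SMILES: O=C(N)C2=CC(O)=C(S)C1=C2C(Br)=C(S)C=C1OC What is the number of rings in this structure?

In SMILES, each pair of matching ring-closure digits denotes one ring-closing bond; the number of such bonds equals the number of independent rings.
Ring-closure bonds here: 2.

2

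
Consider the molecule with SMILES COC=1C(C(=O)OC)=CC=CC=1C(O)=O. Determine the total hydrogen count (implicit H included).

10

Walk through each heavy atom and fill implicit hydrogens from standard valence (C 4, N 3, O 2, S 2, halogen 1):
  atom 1: C, bond orders sum to 1 (valence 4) → 3 H
  atom 2: O, bond orders sum to 2 (valence 2) → 0 H
  atom 3: C, bond orders sum to 4 (valence 4) → 0 H
  atom 4: C, bond orders sum to 4 (valence 4) → 0 H
  atom 5: C, bond orders sum to 4 (valence 4) → 0 H
  atom 6: O, bond orders sum to 2 (valence 2) → 0 H
  atom 7: O, bond orders sum to 2 (valence 2) → 0 H
  atom 8: C, bond orders sum to 1 (valence 4) → 3 H
  atom 9: C, bond orders sum to 3 (valence 4) → 1 H
  atom 10: C, bond orders sum to 3 (valence 4) → 1 H
  atom 11: C, bond orders sum to 3 (valence 4) → 1 H
  atom 12: C, bond orders sum to 4 (valence 4) → 0 H
  atom 13: C, bond orders sum to 4 (valence 4) → 0 H
  atom 14: O, bond orders sum to 1 (valence 2) → 1 H
  atom 15: O, bond orders sum to 2 (valence 2) → 0 H
Total hydrogens: 10.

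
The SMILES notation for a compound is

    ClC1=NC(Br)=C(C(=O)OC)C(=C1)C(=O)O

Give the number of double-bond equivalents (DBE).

Degree of unsaturation = (number of rings) + (number of π bonds).
Ring closures in the SMILES: 1.
π bonds: 5 double bonds (each 1 DoU) → 5 DoU from unsaturation.
Total DoU = 1 + 5 = 6.

6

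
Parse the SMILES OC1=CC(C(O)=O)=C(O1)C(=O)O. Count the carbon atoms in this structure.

Count every carbon token in the SMILES (each C, including those in ring-closure positions and inside branches).
Carbon count: 6.

6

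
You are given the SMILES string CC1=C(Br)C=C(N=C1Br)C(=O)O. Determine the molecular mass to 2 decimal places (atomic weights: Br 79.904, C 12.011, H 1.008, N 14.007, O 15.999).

First, the molecular formula is C7H5Br2NO2 (counting implicit H from valence).
  Br: 2 × 79.904 = 159.808
  C: 7 × 12.011 = 84.077
  H: 5 × 1.008 = 5.040
  N: 1 × 14.007 = 14.007
  O: 2 × 15.999 = 31.998
Sum: 2×79.904 + 7×12.011 + 5×1.008 + 1×14.007 + 2×15.999 = 294.930 → 294.93 g/mol.

294.93 g/mol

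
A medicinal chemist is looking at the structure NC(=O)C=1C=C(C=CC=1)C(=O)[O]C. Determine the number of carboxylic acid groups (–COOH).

0

Scan the SMILES for the carboxylic acid motif — none present.
Groups that are present: 1 amide, 1 ester.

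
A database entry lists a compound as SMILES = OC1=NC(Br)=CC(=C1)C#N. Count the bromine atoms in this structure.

Scan the SMILES for Br atoms (remember two-letter symbols like Cl and Br are single atoms).
Bromine count: 1.

1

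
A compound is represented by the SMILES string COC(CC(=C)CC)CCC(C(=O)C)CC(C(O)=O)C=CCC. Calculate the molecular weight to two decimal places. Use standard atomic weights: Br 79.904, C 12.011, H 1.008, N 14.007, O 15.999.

324.46 g/mol

First, the molecular formula is C19H32O4 (counting implicit H from valence).
  C: 19 × 12.011 = 228.209
  H: 32 × 1.008 = 32.256
  O: 4 × 15.999 = 63.996
Sum: 19×12.011 + 32×1.008 + 4×15.999 = 324.461 → 324.46 g/mol.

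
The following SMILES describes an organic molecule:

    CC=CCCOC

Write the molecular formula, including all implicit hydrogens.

C6H12O

Walk through each heavy atom and fill implicit hydrogens from standard valence (C 4, N 3, O 2, S 2, halogen 1):
  atom 1: C, bond orders sum to 1 (valence 4) → 3 H
  atom 2: C, bond orders sum to 3 (valence 4) → 1 H
  atom 3: C, bond orders sum to 3 (valence 4) → 1 H
  atom 4: C, bond orders sum to 2 (valence 4) → 2 H
  atom 5: C, bond orders sum to 2 (valence 4) → 2 H
  atom 6: O, bond orders sum to 2 (valence 2) → 0 H
  atom 7: C, bond orders sum to 1 (valence 4) → 3 H
Totals → C:6, H:12, O:1.
In Hill order: C6H12O.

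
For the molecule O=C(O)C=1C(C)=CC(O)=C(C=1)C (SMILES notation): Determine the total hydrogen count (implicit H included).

Walk through each heavy atom and fill implicit hydrogens from standard valence (C 4, N 3, O 2, S 2, halogen 1):
  atom 1: O, bond orders sum to 2 (valence 2) → 0 H
  atom 2: C, bond orders sum to 4 (valence 4) → 0 H
  atom 3: O, bond orders sum to 1 (valence 2) → 1 H
  atom 4: C, bond orders sum to 4 (valence 4) → 0 H
  atom 5: C, bond orders sum to 4 (valence 4) → 0 H
  atom 6: C, bond orders sum to 1 (valence 4) → 3 H
  atom 7: C, bond orders sum to 3 (valence 4) → 1 H
  atom 8: C, bond orders sum to 4 (valence 4) → 0 H
  atom 9: O, bond orders sum to 1 (valence 2) → 1 H
  atom 10: C, bond orders sum to 4 (valence 4) → 0 H
  atom 11: C, bond orders sum to 3 (valence 4) → 1 H
  atom 12: C, bond orders sum to 1 (valence 4) → 3 H
Total hydrogens: 10.

10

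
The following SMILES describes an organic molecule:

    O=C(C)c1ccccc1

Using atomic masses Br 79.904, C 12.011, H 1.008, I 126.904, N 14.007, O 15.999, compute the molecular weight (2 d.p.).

First, the molecular formula is C8H8O (counting implicit H from valence).
  C: 8 × 12.011 = 96.088
  H: 8 × 1.008 = 8.064
  O: 1 × 15.999 = 15.999
Sum: 8×12.011 + 8×1.008 + 1×15.999 = 120.151 → 120.15 g/mol.

120.15 g/mol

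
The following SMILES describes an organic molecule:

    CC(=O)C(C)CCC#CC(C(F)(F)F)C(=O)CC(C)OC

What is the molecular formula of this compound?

Walk through each heavy atom and fill implicit hydrogens from standard valence (C 4, N 3, O 2, S 2, halogen 1):
  atom 1: C, bond orders sum to 1 (valence 4) → 3 H
  atom 2: C, bond orders sum to 4 (valence 4) → 0 H
  atom 3: O, bond orders sum to 2 (valence 2) → 0 H
  atom 4: C, bond orders sum to 3 (valence 4) → 1 H
  atom 5: C, bond orders sum to 1 (valence 4) → 3 H
  atom 6: C, bond orders sum to 2 (valence 4) → 2 H
  atom 7: C, bond orders sum to 2 (valence 4) → 2 H
  atom 8: C, bond orders sum to 4 (valence 4) → 0 H
  atom 9: C, bond orders sum to 4 (valence 4) → 0 H
  atom 10: C, bond orders sum to 3 (valence 4) → 1 H
  atom 11: C, bond orders sum to 4 (valence 4) → 0 H
  atom 12: F (halogen, monovalent) → 0 H
  atom 13: F (halogen, monovalent) → 0 H
  atom 14: F (halogen, monovalent) → 0 H
  atom 15: C, bond orders sum to 4 (valence 4) → 0 H
  atom 16: O, bond orders sum to 2 (valence 2) → 0 H
  atom 17: C, bond orders sum to 2 (valence 4) → 2 H
  atom 18: C, bond orders sum to 3 (valence 4) → 1 H
  atom 19: C, bond orders sum to 1 (valence 4) → 3 H
  atom 20: O, bond orders sum to 2 (valence 2) → 0 H
  atom 21: C, bond orders sum to 1 (valence 4) → 3 H
Totals → C:15, H:21, F:3, O:3.

C15H21F3O3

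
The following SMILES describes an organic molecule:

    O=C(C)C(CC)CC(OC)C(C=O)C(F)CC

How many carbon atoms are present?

13

Count every carbon token in the SMILES (each C, including those in ring-closure positions and inside branches).
Carbon count: 13.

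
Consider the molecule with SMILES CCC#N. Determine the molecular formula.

C3H5N

Walk through each heavy atom and fill implicit hydrogens from standard valence (C 4, N 3, O 2, S 2, halogen 1):
  atom 1: C, bond orders sum to 1 (valence 4) → 3 H
  atom 2: C, bond orders sum to 2 (valence 4) → 2 H
  atom 3: C, bond orders sum to 4 (valence 4) → 0 H
  atom 4: N, bond orders sum to 3 (valence 3) → 0 H
Totals → C:3, H:5, N:1.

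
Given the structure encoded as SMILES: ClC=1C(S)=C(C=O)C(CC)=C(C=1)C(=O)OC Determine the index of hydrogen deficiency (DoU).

Degree of unsaturation = (number of rings) + (number of π bonds).
Ring closures in the SMILES: 1.
π bonds: 5 double bonds (each 1 DoU) → 5 DoU from unsaturation.
Total DoU = 1 + 5 = 6.

6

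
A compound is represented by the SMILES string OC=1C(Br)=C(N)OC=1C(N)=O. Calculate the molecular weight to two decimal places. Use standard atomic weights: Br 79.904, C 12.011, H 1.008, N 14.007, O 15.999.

221.01 g/mol

First, the molecular formula is C5H5BrN2O3 (counting implicit H from valence).
  Br: 1 × 79.904 = 79.904
  C: 5 × 12.011 = 60.055
  H: 5 × 1.008 = 5.040
  N: 2 × 14.007 = 28.014
  O: 3 × 15.999 = 47.997
Sum: 1×79.904 + 5×12.011 + 5×1.008 + 2×14.007 + 3×15.999 = 221.010 → 221.01 g/mol.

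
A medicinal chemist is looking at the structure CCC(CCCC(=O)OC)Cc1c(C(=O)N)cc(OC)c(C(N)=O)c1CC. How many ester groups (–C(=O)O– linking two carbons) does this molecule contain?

1

The ester motif appears at heavy-atom position 7 in the SMILES.
Other groups present: 2 amide, 1 ether.
Ester count: 1.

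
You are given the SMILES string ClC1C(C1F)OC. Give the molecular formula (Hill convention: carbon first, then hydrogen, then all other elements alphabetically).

Walk through each heavy atom and fill implicit hydrogens from standard valence (C 4, N 3, O 2, S 2, halogen 1):
  atom 1: Cl (halogen, monovalent) → 0 H
  atom 2: C, bond orders sum to 3 (valence 4) → 1 H
  atom 3: C, bond orders sum to 3 (valence 4) → 1 H
  atom 4: C, bond orders sum to 3 (valence 4) → 1 H
  atom 5: F (halogen, monovalent) → 0 H
  atom 6: O, bond orders sum to 2 (valence 2) → 0 H
  atom 7: C, bond orders sum to 1 (valence 4) → 3 H
Totals → C:4, H:6, Cl:1, F:1, O:1.
In Hill order: C4H6ClFO.

C4H6ClFO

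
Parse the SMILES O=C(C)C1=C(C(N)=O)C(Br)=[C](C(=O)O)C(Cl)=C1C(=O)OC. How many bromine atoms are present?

Scan the SMILES for Br atoms (remember two-letter symbols like Cl and Br are single atoms).
Bromine count: 1.

1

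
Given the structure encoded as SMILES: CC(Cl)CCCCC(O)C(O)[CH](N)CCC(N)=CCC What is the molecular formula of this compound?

C15H31ClN2O2

Walk through each heavy atom and fill implicit hydrogens from standard valence (C 4, N 3, O 2, S 2, halogen 1):
  atom 1: C, bond orders sum to 1 (valence 4) → 3 H
  atom 2: C, bond orders sum to 3 (valence 4) → 1 H
  atom 3: Cl (halogen, monovalent) → 0 H
  atom 4: C, bond orders sum to 2 (valence 4) → 2 H
  atom 5: C, bond orders sum to 2 (valence 4) → 2 H
  atom 6: C, bond orders sum to 2 (valence 4) → 2 H
  atom 7: C, bond orders sum to 2 (valence 4) → 2 H
  atom 8: C, bond orders sum to 3 (valence 4) → 1 H
  atom 9: O, bond orders sum to 1 (valence 2) → 1 H
  atom 10: C, bond orders sum to 3 (valence 4) → 1 H
  atom 11: O, bond orders sum to 1 (valence 2) → 1 H
  atom 12: C with explicit H count 1
  atom 13: N, bond orders sum to 1 (valence 3) → 2 H
  atom 14: C, bond orders sum to 2 (valence 4) → 2 H
  atom 15: C, bond orders sum to 2 (valence 4) → 2 H
  atom 16: C, bond orders sum to 4 (valence 4) → 0 H
  atom 17: N, bond orders sum to 1 (valence 3) → 2 H
  atom 18: C, bond orders sum to 3 (valence 4) → 1 H
  atom 19: C, bond orders sum to 2 (valence 4) → 2 H
  atom 20: C, bond orders sum to 1 (valence 4) → 3 H
Totals → C:15, H:31, Cl:1, N:2, O:2.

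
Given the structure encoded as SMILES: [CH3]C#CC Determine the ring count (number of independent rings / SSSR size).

In SMILES, each pair of matching ring-closure digits denotes one ring-closing bond; the number of such bonds equals the number of independent rings.
Ring-closure bonds here: 0.

0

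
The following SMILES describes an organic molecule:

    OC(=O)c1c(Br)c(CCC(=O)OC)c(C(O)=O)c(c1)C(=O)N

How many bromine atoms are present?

Scan the SMILES for Br atoms (remember two-letter symbols like Cl and Br are single atoms).
Bromine count: 1.

1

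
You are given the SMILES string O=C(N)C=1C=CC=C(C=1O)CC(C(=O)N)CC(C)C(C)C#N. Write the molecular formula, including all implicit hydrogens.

Walk through each heavy atom and fill implicit hydrogens from standard valence (C 4, N 3, O 2, S 2, halogen 1):
  atom 1: O, bond orders sum to 2 (valence 2) → 0 H
  atom 2: C, bond orders sum to 4 (valence 4) → 0 H
  atom 3: N, bond orders sum to 1 (valence 3) → 2 H
  atom 4: C, bond orders sum to 4 (valence 4) → 0 H
  atom 5: C, bond orders sum to 3 (valence 4) → 1 H
  atom 6: C, bond orders sum to 3 (valence 4) → 1 H
  atom 7: C, bond orders sum to 3 (valence 4) → 1 H
  atom 8: C, bond orders sum to 4 (valence 4) → 0 H
  atom 9: C, bond orders sum to 4 (valence 4) → 0 H
  atom 10: O, bond orders sum to 1 (valence 2) → 1 H
  atom 11: C, bond orders sum to 2 (valence 4) → 2 H
  atom 12: C, bond orders sum to 3 (valence 4) → 1 H
  atom 13: C, bond orders sum to 4 (valence 4) → 0 H
  atom 14: O, bond orders sum to 2 (valence 2) → 0 H
  atom 15: N, bond orders sum to 1 (valence 3) → 2 H
  atom 16: C, bond orders sum to 2 (valence 4) → 2 H
  atom 17: C, bond orders sum to 3 (valence 4) → 1 H
  atom 18: C, bond orders sum to 1 (valence 4) → 3 H
  atom 19: C, bond orders sum to 3 (valence 4) → 1 H
  atom 20: C, bond orders sum to 1 (valence 4) → 3 H
  atom 21: C, bond orders sum to 4 (valence 4) → 0 H
  atom 22: N, bond orders sum to 3 (valence 3) → 0 H
Totals → C:16, H:21, N:3, O:3.

C16H21N3O3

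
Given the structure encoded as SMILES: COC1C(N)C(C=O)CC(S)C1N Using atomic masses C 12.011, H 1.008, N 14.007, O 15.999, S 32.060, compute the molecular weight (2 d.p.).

204.29 g/mol

First, the molecular formula is C8H16N2O2S (counting implicit H from valence).
  C: 8 × 12.011 = 96.088
  H: 16 × 1.008 = 16.128
  N: 2 × 14.007 = 28.014
  O: 2 × 15.999 = 31.998
  S: 1 × 32.060 = 32.060
Sum: 8×12.011 + 16×1.008 + 2×14.007 + 2×15.999 + 1×32.060 = 204.288 → 204.29 g/mol.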